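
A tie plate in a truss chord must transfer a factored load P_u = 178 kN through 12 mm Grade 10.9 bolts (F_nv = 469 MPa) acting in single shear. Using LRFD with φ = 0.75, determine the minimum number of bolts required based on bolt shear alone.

A_b = π·12²/4 = 113.1 mm².
Per-bolt design strength φR_n = 0.75 × 469 × 113.1 × 1 / 1000 = 39.78 kN.
n ≥ 178 / 39.78 = 4.474 → use 5 bolts.

5 bolts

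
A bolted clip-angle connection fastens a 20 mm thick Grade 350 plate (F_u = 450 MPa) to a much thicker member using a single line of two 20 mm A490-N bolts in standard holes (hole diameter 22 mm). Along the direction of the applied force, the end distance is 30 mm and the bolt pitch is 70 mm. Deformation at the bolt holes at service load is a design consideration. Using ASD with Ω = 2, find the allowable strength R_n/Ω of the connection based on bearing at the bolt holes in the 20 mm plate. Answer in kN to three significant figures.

319 kN

Per bolt r_n = 1.2 l_c t F_u ≤ 2.4 d t F_u; upper limit = 2.4 × 20 × 20 × 450 / 1000 = 432 kN.
Edge bolt: l_c = 30 − 22/2 = 19 mm → 1.2 × 19 × 20 × 450 / 1000 = 205.2 → r_n = 205.2 kN.
Interior bolts: l_c = 70 − 22 = 48 mm → 1.2 × 48 × 20 × 450 / 1000 = 518.4 → r_n = 432 kN.
R_n = 1 × 205.2 + 1 × 432 = 637.2 kN.
Allowable strength R_n/Ω = 637.2 / 2 = 319 kN.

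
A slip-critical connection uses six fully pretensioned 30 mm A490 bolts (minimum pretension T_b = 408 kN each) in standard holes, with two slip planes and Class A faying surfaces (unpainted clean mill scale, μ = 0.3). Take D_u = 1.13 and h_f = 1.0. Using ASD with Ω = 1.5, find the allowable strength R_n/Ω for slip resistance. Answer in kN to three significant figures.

1110 kN

R_n = μ · D_u · h_f · T_b · n_s · n_b = 0.3 × 1.13 × 1.0 × 408 × 2 × 6 = 1660 kN.
Allowable strength R_n/Ω = 1660 / 1.5 = 1110 kN.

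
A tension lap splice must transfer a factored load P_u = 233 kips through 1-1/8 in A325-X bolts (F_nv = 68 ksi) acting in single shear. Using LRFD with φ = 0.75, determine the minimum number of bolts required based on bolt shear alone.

A_b = π·1.125²/4 = 0.994 in².
Per-bolt design strength φR_n = 0.75 × 68 × 0.994 × 1 = 50.69 kips.
n ≥ 233 / 50.69 = 4.596 → use 5 bolts.

5 bolts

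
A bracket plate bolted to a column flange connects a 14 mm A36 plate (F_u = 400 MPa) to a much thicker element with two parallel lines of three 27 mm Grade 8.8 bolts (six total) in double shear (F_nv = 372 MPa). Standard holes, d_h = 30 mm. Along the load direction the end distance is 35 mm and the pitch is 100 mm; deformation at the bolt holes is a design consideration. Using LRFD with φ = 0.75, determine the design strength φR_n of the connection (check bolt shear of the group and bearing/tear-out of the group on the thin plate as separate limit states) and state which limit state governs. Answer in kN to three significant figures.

Bolt shear: A_b = π·27²/4 = 572.6 mm²; R_n = 372 × 572.6 × 6 × 2 / 1000 = 2556 kN → 0.75 × 2556 = 1920 kN.
Bearing (1.2 l_c t F_u ≤ 2.4 d t F_u): upper limit = 2.4·27·14·400 / 1000 = 362.9 kN.
  Edge l_c = 35 − 30/2 = 20 → r_n = 134.4 kN; interior l_c = 100 − 30 = 70 → r_n = 362.9 kN.
  R_n,bearing = 2·134.4 + 4·362.9 = 1720 kN → 0.75 × 1720 = 1290 kN.
Bearing governs: 1290 kN.

1290 kN (bearing governs)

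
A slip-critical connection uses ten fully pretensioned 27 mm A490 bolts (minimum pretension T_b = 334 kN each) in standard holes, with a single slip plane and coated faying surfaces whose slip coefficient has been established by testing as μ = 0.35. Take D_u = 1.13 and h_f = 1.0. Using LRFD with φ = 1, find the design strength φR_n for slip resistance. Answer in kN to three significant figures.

R_n = μ · D_u · h_f · T_b · n_s · n_b = 0.35 × 1.13 × 1.0 × 334 × 1 × 10 = 1321 kN.
Design strength φR_n = 1 × 1321 = 1320 kN.

1320 kN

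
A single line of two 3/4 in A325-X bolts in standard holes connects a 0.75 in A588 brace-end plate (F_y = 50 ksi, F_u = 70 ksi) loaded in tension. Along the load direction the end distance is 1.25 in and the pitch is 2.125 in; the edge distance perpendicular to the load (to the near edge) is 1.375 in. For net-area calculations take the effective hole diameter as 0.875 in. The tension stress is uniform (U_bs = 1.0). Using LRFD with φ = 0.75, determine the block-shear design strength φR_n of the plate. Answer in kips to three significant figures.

Shear plane L_v = 1.25 + 1·2.125 = 3.375 in; A_gv = 3.375 × 0.75 = 2.531 in².
A_nv = (3.375 − 1.5·0.875) × 0.75 = 1.547 in².
A_nt = (1.375 − 0.5·0.875) × 0.75 = 0.7031 in².
0.6 F_u A_nv = 64.97 kips; 0.6 F_y A_gv = 75.94 kips → shear rupture governs the shear term.
R_n = 64.97 + 1.0 × 70 × 0.7031 = 114.2 kips.
Design strength φR_n = 0.75 × 114.2 = 85.6 kips.

85.6 kips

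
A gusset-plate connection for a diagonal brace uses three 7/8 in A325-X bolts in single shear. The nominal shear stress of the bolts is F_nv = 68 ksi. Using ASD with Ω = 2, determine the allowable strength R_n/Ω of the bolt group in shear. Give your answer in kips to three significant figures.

61.3 kips

A_b = π × 0.875² / 4 = 0.6013 in².
R_n = F_nv · A_b · n · n_s = 68 × 0.6013 × 3 × 1 = 122.7 kips.
Allowable strength R_n/Ω = 122.7 / 2 = 61.3 kips.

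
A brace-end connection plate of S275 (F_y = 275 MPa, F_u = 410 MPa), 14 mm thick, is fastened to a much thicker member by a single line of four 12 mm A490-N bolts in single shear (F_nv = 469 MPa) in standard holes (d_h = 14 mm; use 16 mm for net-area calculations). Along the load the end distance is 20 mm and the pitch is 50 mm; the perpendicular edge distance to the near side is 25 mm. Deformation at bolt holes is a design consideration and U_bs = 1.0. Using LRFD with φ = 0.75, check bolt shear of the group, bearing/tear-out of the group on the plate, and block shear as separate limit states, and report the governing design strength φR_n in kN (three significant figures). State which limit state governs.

Bolt shear: A_b = π·12²/4 = 113.1 mm²; R_n = 469 × 113.1 × 4 × 1 / 1000 = 212.2 kN → 0.75 × 212.2 = 159 kN.
Bearing: edge l_c = 13, r_n = 89.54 kN; interior l_c = 36, r_n = 165.3 kN; R_n = 89.54 + 3·165.3 = 585.5 kN → 439 kN.
Block shear: A_gv = 2380, A_nv = 1596, A_nt = 238 mm²; R_n = min(0.6F_uA_nv, 0.6F_yA_gv) + U_bs·F_u·A_nt = 490.2 kN → 368 kN.
Bolt shear governs: 159 kN.

159 kN (bolt shear governs)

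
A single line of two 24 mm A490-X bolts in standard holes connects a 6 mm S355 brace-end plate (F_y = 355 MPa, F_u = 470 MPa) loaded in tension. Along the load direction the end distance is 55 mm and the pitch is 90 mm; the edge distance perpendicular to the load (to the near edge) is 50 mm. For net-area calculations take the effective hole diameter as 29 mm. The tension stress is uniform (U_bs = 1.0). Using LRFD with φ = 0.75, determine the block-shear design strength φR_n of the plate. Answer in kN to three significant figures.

204 kN

Shear plane L_v = 55 + 1·90 = 145 mm; A_gv = 145 × 6 = 870 mm².
A_nv = (145 − 1.5·29) × 6 = 609 mm².
A_nt = (50 − 0.5·29) × 6 = 213 mm².
0.6 F_u A_nv = 171.7 kN; 0.6 F_y A_gv = 185.3 kN → shear rupture governs the shear term.
R_n = 171.7 + 1.0 × 470 × 213 / 1000 = 271.8 kN.
Design strength φR_n = 0.75 × 271.8 = 204 kN.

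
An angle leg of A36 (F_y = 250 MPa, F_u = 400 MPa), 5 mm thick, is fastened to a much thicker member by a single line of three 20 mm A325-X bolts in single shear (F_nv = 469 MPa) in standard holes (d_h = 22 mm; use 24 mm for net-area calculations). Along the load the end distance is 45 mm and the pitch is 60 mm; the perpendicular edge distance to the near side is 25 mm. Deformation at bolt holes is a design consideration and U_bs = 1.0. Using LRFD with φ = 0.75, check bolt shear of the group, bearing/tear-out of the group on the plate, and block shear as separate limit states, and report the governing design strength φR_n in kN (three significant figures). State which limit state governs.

Bolt shear: A_b = π·20²/4 = 314.2 mm²; R_n = 469 × 314.2 × 3 × 1 / 1000 = 442 kN → 0.75 × 442 = 332 kN.
Bearing: edge l_c = 34, r_n = 81.6 kN; interior l_c = 38, r_n = 91.2 kN; R_n = 81.6 + 2·91.2 = 264 kN → 198 kN.
Block shear: A_gv = 825, A_nv = 525, A_nt = 65 mm²; R_n = min(0.6F_uA_nv, 0.6F_yA_gv) + U_bs·F_u·A_nt = 149.8 kN → 112 kN.
Block shear governs: 112 kN.

112 kN (block shear governs)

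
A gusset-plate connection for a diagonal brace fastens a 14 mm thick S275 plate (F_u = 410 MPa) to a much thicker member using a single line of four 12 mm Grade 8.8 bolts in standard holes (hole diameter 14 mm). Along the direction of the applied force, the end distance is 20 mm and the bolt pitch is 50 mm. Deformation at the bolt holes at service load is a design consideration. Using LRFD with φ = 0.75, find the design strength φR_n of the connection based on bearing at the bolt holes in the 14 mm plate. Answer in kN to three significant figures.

Per bolt r_n = 1.2 l_c t F_u ≤ 2.4 d t F_u; upper limit = 2.4 × 12 × 14 × 410 / 1000 = 165.3 kN.
Edge bolt: l_c = 20 − 14/2 = 13 mm → 1.2 × 13 × 14 × 410 / 1000 = 89.54 → r_n = 89.54 kN.
Interior bolts: l_c = 50 − 14 = 36 mm → 1.2 × 36 × 14 × 410 / 1000 = 248 → r_n = 165.3 kN.
R_n = 1 × 89.54 + 3 × 165.3 = 585.5 kN.
Design strength φR_n = 0.75 × 585.5 = 439 kN.

439 kN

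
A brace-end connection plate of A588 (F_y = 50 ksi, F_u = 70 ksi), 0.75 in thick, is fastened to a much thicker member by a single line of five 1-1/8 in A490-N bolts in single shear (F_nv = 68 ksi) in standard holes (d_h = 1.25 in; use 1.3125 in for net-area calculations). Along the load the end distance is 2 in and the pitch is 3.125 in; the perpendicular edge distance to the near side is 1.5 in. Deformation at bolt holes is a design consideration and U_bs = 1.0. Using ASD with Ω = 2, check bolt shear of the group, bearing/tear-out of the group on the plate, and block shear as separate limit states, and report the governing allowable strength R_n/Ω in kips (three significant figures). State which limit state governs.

Bolt shear: A_b = π·1.125²/4 = 0.994 in²; R_n = 68 × 0.994 × 5 × 1 = 338 kips → 338 / 2 = 169 kips.
Bearing: edge l_c = 1.375, r_n = 86.62 kips; interior l_c = 1.875, r_n = 118.1 kips; R_n = 86.62 + 4·118.1 = 559.1 kips → 280 kips.
Block shear: A_gv = 10.88, A_nv = 6.445, A_nt = 0.6328 in²; R_n = min(0.6F_uA_nv, 0.6F_yA_gv) + U_bs·F_u·A_nt = 315 kips → 158 kips.
Block shear governs: 158 kips.

158 kips (block shear governs)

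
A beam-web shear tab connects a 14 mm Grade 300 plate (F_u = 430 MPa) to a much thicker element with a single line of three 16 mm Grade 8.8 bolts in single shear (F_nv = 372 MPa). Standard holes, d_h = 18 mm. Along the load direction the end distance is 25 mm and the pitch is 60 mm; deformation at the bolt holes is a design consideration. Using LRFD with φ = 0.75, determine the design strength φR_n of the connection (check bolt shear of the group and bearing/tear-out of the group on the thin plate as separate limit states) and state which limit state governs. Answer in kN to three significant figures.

168 kN (bolt shear governs)

Bolt shear: A_b = π·16²/4 = 201.1 mm²; R_n = 372 × 201.1 × 3 × 1 / 1000 = 224.4 kN → 0.75 × 224.4 = 168 kN.
Bearing (1.2 l_c t F_u ≤ 2.4 d t F_u): upper limit = 2.4·16·14·430 / 1000 = 231.2 kN.
  Edge l_c = 25 − 18/2 = 16 → r_n = 115.6 kN; interior l_c = 60 − 18 = 42 → r_n = 231.2 kN.
  R_n,bearing = 1·115.6 + 2·231.2 = 577.9 kN → 0.75 × 577.9 = 433 kN.
Bolt shear governs: 168 kN.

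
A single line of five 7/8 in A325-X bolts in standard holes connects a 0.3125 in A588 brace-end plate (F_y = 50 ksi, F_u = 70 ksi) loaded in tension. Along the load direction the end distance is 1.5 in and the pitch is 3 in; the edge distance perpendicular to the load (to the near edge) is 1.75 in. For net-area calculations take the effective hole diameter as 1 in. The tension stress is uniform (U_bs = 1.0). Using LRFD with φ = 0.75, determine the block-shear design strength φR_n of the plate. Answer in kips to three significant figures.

109 kips

Shear plane L_v = 1.5 + 4·3 = 13.5 in; A_gv = 13.5 × 0.3125 = 4.219 in².
A_nv = (13.5 − 4.5·1) × 0.3125 = 2.812 in².
A_nt = (1.75 − 0.5·1) × 0.3125 = 0.3906 in².
0.6 F_u A_nv = 118.1 kips; 0.6 F_y A_gv = 126.6 kips → shear rupture governs the shear term.
R_n = 118.1 + 1.0 × 70 × 0.3906 = 145.5 kips.
Design strength φR_n = 0.75 × 145.5 = 109 kips.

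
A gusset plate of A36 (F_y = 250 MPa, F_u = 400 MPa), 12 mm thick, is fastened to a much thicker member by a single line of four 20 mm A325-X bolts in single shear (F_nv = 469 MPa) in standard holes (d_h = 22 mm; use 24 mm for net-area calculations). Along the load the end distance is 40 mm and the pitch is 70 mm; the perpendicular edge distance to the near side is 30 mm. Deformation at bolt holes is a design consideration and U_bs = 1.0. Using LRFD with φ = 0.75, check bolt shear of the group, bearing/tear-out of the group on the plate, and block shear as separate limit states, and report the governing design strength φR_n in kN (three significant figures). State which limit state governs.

Bolt shear: A_b = π·20²/4 = 314.2 mm²; R_n = 469 × 314.2 × 4 × 1 / 1000 = 589.4 kN → 0.75 × 589.4 = 442 kN.
Bearing: edge l_c = 29, r_n = 167 kN; interior l_c = 48, r_n = 230.4 kN; R_n = 167 + 3·230.4 = 858.2 kN → 644 kN.
Block shear: A_gv = 3000, A_nv = 1992, A_nt = 216 mm²; R_n = min(0.6F_uA_nv, 0.6F_yA_gv) + U_bs·F_u·A_nt = 536.4 kN → 402 kN.
Block shear governs: 402 kN.

402 kN (block shear governs)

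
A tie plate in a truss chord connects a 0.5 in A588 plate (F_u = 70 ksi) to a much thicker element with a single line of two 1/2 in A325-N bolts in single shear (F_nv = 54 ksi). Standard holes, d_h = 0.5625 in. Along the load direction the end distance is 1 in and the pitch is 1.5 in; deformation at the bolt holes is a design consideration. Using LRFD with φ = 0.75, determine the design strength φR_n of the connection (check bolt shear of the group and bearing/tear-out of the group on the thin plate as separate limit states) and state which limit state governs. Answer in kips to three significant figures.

15.9 kips (bolt shear governs)

Bolt shear: A_b = π·0.5²/4 = 0.1963 in²; R_n = 54 × 0.1963 × 2 × 1 = 21.21 kips → 0.75 × 21.21 = 15.9 kips.
Bearing (1.2 l_c t F_u ≤ 2.4 d t F_u): upper limit = 2.4·0.5·0.5·70 = 42 kips.
  Edge l_c = 1 − 0.5625/2 = 0.7188 → r_n = 30.19 kips; interior l_c = 1.5 − 0.5625 = 0.9375 → r_n = 39.38 kips.
  R_n,bearing = 1·30.19 + 1·39.38 = 69.56 kips → 0.75 × 69.56 = 52.2 kips.
Bolt shear governs: 15.9 kips.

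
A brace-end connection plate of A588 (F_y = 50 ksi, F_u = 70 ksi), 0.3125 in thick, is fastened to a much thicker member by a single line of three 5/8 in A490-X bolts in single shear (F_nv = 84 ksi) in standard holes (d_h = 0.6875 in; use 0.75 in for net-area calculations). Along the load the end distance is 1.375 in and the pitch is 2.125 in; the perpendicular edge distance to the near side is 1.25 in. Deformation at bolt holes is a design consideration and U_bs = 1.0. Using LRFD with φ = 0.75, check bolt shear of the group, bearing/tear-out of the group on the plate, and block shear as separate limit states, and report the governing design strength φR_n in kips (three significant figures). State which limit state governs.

51.3 kips (block shear governs)

Bolt shear: A_b = π·0.625²/4 = 0.3068 in²; R_n = 84 × 0.3068 × 3 × 1 = 77.31 kips → 0.75 × 77.31 = 58 kips.
Bearing: edge l_c = 1.031, r_n = 27.07 kips; interior l_c = 1.438, r_n = 32.81 kips; R_n = 27.07 + 2·32.81 = 92.7 kips → 69.5 kips.
Block shear: A_gv = 1.758, A_nv = 1.172, A_nt = 0.2734 in²; R_n = min(0.6F_uA_nv, 0.6F_yA_gv) + U_bs·F_u·A_nt = 68.36 kips → 51.3 kips.
Block shear governs: 51.3 kips.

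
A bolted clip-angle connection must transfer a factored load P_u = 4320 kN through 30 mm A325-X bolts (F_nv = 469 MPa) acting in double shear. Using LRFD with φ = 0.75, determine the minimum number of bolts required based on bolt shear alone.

9 bolts

A_b = π·30²/4 = 706.9 mm².
Per-bolt design strength φR_n = 0.75 × 469 × 706.9 × 2 / 1000 = 497.3 kN.
n ≥ 4320 / 497.3 = 8.687 → use 9 bolts.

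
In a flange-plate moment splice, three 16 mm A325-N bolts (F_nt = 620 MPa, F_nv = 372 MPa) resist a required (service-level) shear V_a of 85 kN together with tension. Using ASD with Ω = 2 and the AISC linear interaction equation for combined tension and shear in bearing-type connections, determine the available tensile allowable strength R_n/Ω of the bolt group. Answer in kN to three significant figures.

A_b = π·16²/4 = 201.1 mm²; f_rv = 85 × 1000 / (3 × 201.1) = 140.9 MPa.
F'_nt = 1.3 F_nt − (Ω F_nt / F_nv) f_rv = 1.3·620 − (2·620/372)·140.9 = 336.3 MPa, capped at F_nt → F'_nt = 336.3 MPa.
R_n = F'_nt · A_b · n = 336.3 × 201.1 × 3 / 1000 = 202.8 kN.
Allowable strength R_n/Ω = 202.8 / 2 = 101 kN.

101 kN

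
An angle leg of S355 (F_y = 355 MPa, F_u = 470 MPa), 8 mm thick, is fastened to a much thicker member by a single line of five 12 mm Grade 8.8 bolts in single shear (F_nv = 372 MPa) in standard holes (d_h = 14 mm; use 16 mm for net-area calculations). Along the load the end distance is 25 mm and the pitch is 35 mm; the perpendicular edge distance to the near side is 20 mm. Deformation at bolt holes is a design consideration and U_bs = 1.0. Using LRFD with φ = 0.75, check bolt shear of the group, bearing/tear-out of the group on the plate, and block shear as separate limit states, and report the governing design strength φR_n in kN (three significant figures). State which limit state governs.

Bolt shear: A_b = π·12²/4 = 113.1 mm²; R_n = 372 × 113.1 × 5 × 1 / 1000 = 210.4 kN → 0.75 × 210.4 = 158 kN.
Bearing: edge l_c = 18, r_n = 81.22 kN; interior l_c = 21, r_n = 94.75 kN; R_n = 81.22 + 4·94.75 = 460.2 kN → 345 kN.
Block shear: A_gv = 1320, A_nv = 744, A_nt = 96 mm²; R_n = min(0.6F_uA_nv, 0.6F_yA_gv) + U_bs·F_u·A_nt = 254.9 kN → 191 kN.
Bolt shear governs: 158 kN.

158 kN (bolt shear governs)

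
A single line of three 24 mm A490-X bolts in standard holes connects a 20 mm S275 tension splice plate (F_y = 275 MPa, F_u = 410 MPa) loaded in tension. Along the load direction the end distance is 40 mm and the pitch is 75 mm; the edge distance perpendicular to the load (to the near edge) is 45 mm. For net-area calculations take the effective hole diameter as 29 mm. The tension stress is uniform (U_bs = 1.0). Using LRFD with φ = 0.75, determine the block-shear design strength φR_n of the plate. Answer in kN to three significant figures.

621 kN

Shear plane L_v = 40 + 2·75 = 190 mm; A_gv = 190 × 20 = 3800 mm².
A_nv = (190 − 2.5·29) × 20 = 2350 mm².
A_nt = (45 − 0.5·29) × 20 = 610 mm².
0.6 F_u A_nv = 578.1 kN; 0.6 F_y A_gv = 627 kN → shear rupture governs the shear term.
R_n = 578.1 + 1.0 × 410 × 610 / 1000 = 828.2 kN.
Design strength φR_n = 0.75 × 828.2 = 621 kN.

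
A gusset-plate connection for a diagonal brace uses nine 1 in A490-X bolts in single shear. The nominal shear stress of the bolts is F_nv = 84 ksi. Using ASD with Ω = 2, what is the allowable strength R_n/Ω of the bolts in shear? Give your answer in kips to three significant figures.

A_b = π × 1² / 4 = 0.7854 in².
R_n = F_nv · A_b · n · n_s = 84 × 0.7854 × 9 × 1 = 593.8 kips.
Allowable strength R_n/Ω = 593.8 / 2 = 297 kips.

297 kips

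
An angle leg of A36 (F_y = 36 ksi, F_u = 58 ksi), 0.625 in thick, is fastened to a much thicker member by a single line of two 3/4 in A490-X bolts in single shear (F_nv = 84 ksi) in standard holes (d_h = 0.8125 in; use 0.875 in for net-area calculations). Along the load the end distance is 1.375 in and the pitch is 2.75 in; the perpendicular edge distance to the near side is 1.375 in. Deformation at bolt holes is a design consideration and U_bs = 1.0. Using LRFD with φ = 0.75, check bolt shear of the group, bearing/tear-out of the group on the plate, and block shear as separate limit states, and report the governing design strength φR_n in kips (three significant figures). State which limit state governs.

Bolt shear: A_b = π·0.75²/4 = 0.4418 in²; R_n = 84 × 0.4418 × 2 × 1 = 74.22 kips → 0.75 × 74.22 = 55.7 kips.
Bearing: edge l_c = 0.9688, r_n = 42.14 kips; interior l_c = 1.938, r_n = 65.25 kips; R_n = 42.14 + 1·65.25 = 107.4 kips → 80.5 kips.
Block shear: A_gv = 2.578, A_nv = 1.758, A_nt = 0.5859 in²; R_n = min(0.6F_uA_nv, 0.6F_yA_gv) + U_bs·F_u·A_nt = 89.67 kips → 67.3 kips.
Bolt shear governs: 55.7 kips.

55.7 kips (bolt shear governs)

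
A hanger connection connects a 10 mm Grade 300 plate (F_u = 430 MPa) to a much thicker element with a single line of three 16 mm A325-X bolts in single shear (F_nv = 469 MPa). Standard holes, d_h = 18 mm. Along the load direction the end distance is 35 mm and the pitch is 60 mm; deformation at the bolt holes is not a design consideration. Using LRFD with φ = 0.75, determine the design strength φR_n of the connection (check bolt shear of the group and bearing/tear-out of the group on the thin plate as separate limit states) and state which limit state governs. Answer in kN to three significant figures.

Bolt shear: A_b = π·16²/4 = 201.1 mm²; R_n = 469 × 201.1 × 3 × 1 / 1000 = 282.9 kN → 0.75 × 282.9 = 212 kN.
Bearing (1.5 l_c t F_u ≤ 3.0 d t F_u): upper limit = 3.0·16·10·430 / 1000 = 206.4 kN.
  Edge l_c = 35 − 18/2 = 26 → r_n = 167.7 kN; interior l_c = 60 − 18 = 42 → r_n = 206.4 kN.
  R_n,bearing = 1·167.7 + 2·206.4 = 580.5 kN → 0.75 × 580.5 = 435 kN.
Bolt shear governs: 212 kN.

212 kN (bolt shear governs)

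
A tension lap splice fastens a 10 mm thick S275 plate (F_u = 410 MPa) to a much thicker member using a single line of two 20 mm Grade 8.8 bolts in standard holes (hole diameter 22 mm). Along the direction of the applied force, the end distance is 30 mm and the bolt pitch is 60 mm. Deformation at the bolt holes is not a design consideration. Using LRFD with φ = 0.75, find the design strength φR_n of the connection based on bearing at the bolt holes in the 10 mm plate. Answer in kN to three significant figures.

Per bolt r_n = 1.5 l_c t F_u ≤ 3.0 d t F_u; upper limit = 3.0 × 20 × 10 × 410 / 1000 = 246 kN.
Edge bolt: l_c = 30 − 22/2 = 19 mm → 1.5 × 19 × 10 × 410 / 1000 = 116.9 → r_n = 116.9 kN.
Interior bolts: l_c = 60 − 22 = 38 mm → 1.5 × 38 × 10 × 410 / 1000 = 233.7 → r_n = 233.7 kN.
R_n = 1 × 116.9 + 1 × 233.7 = 350.6 kN.
Design strength φR_n = 0.75 × 350.6 = 263 kN.

263 kN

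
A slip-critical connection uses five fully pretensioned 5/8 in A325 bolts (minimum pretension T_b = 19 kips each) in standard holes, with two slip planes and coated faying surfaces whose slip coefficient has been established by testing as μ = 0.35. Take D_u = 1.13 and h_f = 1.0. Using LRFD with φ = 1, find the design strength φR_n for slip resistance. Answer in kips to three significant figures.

R_n = μ · D_u · h_f · T_b · n_s · n_b = 0.35 × 1.13 × 1.0 × 19 × 2 × 5 = 75.14 kips.
Design strength φR_n = 1 × 75.14 = 75.1 kips.

75.1 kips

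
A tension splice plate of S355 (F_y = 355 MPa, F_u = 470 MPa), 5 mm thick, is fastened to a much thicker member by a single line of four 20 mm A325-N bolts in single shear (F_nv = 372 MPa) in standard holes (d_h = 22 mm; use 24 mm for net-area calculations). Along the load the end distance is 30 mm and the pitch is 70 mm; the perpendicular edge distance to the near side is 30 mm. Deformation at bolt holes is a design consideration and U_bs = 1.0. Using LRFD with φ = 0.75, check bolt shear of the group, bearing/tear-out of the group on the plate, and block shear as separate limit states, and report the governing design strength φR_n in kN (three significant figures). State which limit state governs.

Bolt shear: A_b = π·20²/4 = 314.2 mm²; R_n = 372 × 314.2 × 4 × 1 / 1000 = 467.5 kN → 0.75 × 467.5 = 351 kN.
Bearing: edge l_c = 19, r_n = 53.58 kN; interior l_c = 48, r_n = 112.8 kN; R_n = 53.58 + 3·112.8 = 392 kN → 294 kN.
Block shear: A_gv = 1200, A_nv = 780, A_nt = 90 mm²; R_n = min(0.6F_uA_nv, 0.6F_yA_gv) + U_bs·F_u·A_nt = 262.3 kN → 197 kN.
Block shear governs: 197 kN.

197 kN (block shear governs)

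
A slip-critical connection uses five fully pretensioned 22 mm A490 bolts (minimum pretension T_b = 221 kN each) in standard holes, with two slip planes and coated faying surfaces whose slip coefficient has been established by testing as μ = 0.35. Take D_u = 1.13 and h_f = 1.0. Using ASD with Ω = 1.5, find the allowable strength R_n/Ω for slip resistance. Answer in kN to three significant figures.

583 kN

R_n = μ · D_u · h_f · T_b · n_s · n_b = 0.35 × 1.13 × 1.0 × 221 × 2 × 5 = 874.1 kN.
Allowable strength R_n/Ω = 874.1 / 1.5 = 583 kN.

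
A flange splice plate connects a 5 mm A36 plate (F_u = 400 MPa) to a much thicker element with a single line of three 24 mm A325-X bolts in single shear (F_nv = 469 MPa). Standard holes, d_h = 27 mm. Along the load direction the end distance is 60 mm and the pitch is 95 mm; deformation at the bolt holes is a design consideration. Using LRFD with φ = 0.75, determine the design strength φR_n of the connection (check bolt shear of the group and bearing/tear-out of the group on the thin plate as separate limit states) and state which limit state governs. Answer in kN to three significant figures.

256 kN (bearing governs)

Bolt shear: A_b = π·24²/4 = 452.4 mm²; R_n = 469 × 452.4 × 3 × 1 / 1000 = 636.5 kN → 0.75 × 636.5 = 477 kN.
Bearing (1.2 l_c t F_u ≤ 2.4 d t F_u): upper limit = 2.4·24·5·400 / 1000 = 115.2 kN.
  Edge l_c = 60 − 27/2 = 46.5 → r_n = 111.6 kN; interior l_c = 95 − 27 = 68 → r_n = 115.2 kN.
  R_n,bearing = 1·111.6 + 2·115.2 = 342 kN → 0.75 × 342 = 256 kN.
Bearing governs: 256 kN.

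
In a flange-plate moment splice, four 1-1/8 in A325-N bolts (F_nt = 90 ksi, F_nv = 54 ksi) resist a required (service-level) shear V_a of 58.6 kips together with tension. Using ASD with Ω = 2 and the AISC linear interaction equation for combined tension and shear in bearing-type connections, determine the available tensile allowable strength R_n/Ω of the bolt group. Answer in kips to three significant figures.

135 kips

A_b = π·1.125²/4 = 0.994 in²; f_rv = 58.6 / (4 × 0.994) = 14.74 ksi.
F'_nt = 1.3 F_nt − (Ω F_nt / F_nv) f_rv = 1.3·90 − (2·90/54)·14.74 = 67.87 ksi, capped at F_nt → F'_nt = 67.87 ksi.
R_n = F'_nt · A_b · n = 67.87 × 0.994 × 4 = 269.9 kips.
Allowable strength R_n/Ω = 269.9 / 2 = 135 kips.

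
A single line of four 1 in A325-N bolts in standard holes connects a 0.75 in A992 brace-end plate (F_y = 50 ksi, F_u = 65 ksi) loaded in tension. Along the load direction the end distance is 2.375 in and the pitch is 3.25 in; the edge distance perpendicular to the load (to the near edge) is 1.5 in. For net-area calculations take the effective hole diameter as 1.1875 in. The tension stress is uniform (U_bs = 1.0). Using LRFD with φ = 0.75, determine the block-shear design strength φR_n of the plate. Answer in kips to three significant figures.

208 kips

Shear plane L_v = 2.375 + 3·3.25 = 12.12 in; A_gv = 12.12 × 0.75 = 9.094 in².
A_nv = (12.12 − 3.5·1.1875) × 0.75 = 5.977 in².
A_nt = (1.5 − 0.5·1.1875) × 0.75 = 0.6797 in².
0.6 F_u A_nv = 233.1 kips; 0.6 F_y A_gv = 272.8 kips → shear rupture governs the shear term.
R_n = 233.1 + 1.0 × 65 × 0.6797 = 277.3 kips.
Design strength φR_n = 0.75 × 277.3 = 208 kips.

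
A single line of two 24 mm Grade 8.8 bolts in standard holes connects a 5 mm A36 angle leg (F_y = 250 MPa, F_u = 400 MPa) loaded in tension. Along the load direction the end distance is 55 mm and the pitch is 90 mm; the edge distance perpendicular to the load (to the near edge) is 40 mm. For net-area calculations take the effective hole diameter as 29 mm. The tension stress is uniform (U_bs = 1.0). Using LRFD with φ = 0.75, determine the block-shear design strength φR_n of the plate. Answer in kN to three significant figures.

120 kN

Shear plane L_v = 55 + 1·90 = 145 mm; A_gv = 145 × 5 = 725 mm².
A_nv = (145 − 1.5·29) × 5 = 507.5 mm².
A_nt = (40 − 0.5·29) × 5 = 127.5 mm².
0.6 F_u A_nv = 121.8 kN; 0.6 F_y A_gv = 108.8 kN → shear yielding governs the shear term.
R_n = 108.8 + 1.0 × 400 × 127.5 / 1000 = 159.8 kN.
Design strength φR_n = 0.75 × 159.8 = 120 kN.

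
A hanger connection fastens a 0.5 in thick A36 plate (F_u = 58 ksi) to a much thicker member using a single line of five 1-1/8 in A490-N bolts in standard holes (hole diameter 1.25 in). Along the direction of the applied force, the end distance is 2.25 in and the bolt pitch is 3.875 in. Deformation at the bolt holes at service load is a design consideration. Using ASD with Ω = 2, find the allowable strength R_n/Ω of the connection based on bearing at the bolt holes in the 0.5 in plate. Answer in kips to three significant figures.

Per bolt r_n = 1.2 l_c t F_u ≤ 2.4 d t F_u; upper limit = 2.4 × 1.125 × 0.5 × 58 = 78.3 kips.
Edge bolt: l_c = 2.25 − 1.25/2 = 1.625 in → 1.2 × 1.625 × 0.5 × 58 = 56.55 → r_n = 56.55 kips.
Interior bolts: l_c = 3.875 − 1.25 = 2.625 in → 1.2 × 2.625 × 0.5 × 58 = 91.35 → r_n = 78.3 kips.
R_n = 1 × 56.55 + 4 × 78.3 = 369.8 kips.
Allowable strength R_n/Ω = 369.8 / 2 = 185 kips.

185 kips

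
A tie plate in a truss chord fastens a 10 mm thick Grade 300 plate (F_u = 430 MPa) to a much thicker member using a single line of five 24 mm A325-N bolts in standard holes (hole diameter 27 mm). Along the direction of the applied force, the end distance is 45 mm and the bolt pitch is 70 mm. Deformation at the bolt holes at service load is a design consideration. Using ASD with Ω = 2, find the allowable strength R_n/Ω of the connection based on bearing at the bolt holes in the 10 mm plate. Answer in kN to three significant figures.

525 kN

Per bolt r_n = 1.2 l_c t F_u ≤ 2.4 d t F_u; upper limit = 2.4 × 24 × 10 × 430 / 1000 = 247.7 kN.
Edge bolt: l_c = 45 − 27/2 = 31.5 mm → 1.2 × 31.5 × 10 × 430 / 1000 = 162.5 → r_n = 162.5 kN.
Interior bolts: l_c = 70 − 27 = 43 mm → 1.2 × 43 × 10 × 430 / 1000 = 221.9 → r_n = 221.9 kN.
R_n = 1 × 162.5 + 4 × 221.9 = 1050 kN.
Allowable strength R_n/Ω = 1050 / 2 = 525 kN.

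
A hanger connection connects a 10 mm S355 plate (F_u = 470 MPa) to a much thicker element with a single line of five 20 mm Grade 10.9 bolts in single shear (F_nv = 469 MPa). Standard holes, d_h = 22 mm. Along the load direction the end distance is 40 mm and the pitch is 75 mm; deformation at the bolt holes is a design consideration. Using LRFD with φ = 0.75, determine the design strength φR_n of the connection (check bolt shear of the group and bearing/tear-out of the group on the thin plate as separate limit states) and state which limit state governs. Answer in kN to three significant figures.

553 kN (bolt shear governs)

Bolt shear: A_b = π·20²/4 = 314.2 mm²; R_n = 469 × 314.2 × 5 × 1 / 1000 = 736.7 kN → 0.75 × 736.7 = 553 kN.
Bearing (1.2 l_c t F_u ≤ 2.4 d t F_u): upper limit = 2.4·20·10·470 / 1000 = 225.6 kN.
  Edge l_c = 40 − 22/2 = 29 → r_n = 163.6 kN; interior l_c = 75 − 22 = 53 → r_n = 225.6 kN.
  R_n,bearing = 1·163.6 + 4·225.6 = 1066 kN → 0.75 × 1066 = 799 kN.
Bolt shear governs: 553 kN.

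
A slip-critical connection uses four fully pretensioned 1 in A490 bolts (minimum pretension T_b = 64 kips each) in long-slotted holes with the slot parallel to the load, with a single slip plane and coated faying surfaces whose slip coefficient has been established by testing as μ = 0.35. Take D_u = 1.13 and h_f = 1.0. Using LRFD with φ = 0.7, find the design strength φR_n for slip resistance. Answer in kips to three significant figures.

R_n = μ · D_u · h_f · T_b · n_s · n_b = 0.35 × 1.13 × 1.0 × 64 × 1 × 4 = 101.2 kips.
Design strength φR_n = 0.7 × 101.2 = 70.9 kips.

70.9 kips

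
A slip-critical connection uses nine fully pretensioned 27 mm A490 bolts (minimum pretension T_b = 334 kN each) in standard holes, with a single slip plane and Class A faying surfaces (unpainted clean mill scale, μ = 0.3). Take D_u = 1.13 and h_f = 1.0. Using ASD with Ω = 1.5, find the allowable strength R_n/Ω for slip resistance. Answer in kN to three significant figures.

R_n = μ · D_u · h_f · T_b · n_s · n_b = 0.3 × 1.13 × 1.0 × 334 × 1 × 9 = 1019 kN.
Allowable strength R_n/Ω = 1019 / 1.5 = 679 kN.

679 kN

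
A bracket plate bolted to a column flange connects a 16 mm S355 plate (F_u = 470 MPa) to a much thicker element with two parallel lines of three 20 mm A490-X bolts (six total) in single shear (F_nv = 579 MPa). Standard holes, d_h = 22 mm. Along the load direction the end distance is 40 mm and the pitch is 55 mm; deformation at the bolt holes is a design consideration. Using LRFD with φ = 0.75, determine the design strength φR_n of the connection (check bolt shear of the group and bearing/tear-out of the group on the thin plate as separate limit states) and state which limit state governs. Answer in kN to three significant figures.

819 kN (bolt shear governs)

Bolt shear: A_b = π·20²/4 = 314.2 mm²; R_n = 579 × 314.2 × 6 × 1 / 1000 = 1091 kN → 0.75 × 1091 = 819 kN.
Bearing (1.2 l_c t F_u ≤ 2.4 d t F_u): upper limit = 2.4·20·16·470 / 1000 = 361 kN.
  Edge l_c = 40 − 22/2 = 29 → r_n = 261.7 kN; interior l_c = 55 − 22 = 33 → r_n = 297.8 kN.
  R_n,bearing = 2·261.7 + 4·297.8 = 1715 kN → 0.75 × 1715 = 1290 kN.
Bolt shear governs: 819 kN.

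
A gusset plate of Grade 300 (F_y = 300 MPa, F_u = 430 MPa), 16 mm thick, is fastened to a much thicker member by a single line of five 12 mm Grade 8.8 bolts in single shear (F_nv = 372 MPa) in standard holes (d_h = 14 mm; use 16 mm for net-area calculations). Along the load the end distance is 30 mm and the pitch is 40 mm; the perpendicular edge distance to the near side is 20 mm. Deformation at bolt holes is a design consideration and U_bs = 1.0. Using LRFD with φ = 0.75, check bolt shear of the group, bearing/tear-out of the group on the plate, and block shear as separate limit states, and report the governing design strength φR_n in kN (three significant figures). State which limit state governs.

158 kN (bolt shear governs)

Bolt shear: A_b = π·12²/4 = 113.1 mm²; R_n = 372 × 113.1 × 5 × 1 / 1000 = 210.4 kN → 0.75 × 210.4 = 158 kN.
Bearing: edge l_c = 23, r_n = 189.9 kN; interior l_c = 26, r_n = 198.1 kN; R_n = 189.9 + 4·198.1 = 982.5 kN → 737 kN.
Block shear: A_gv = 3040, A_nv = 1888, A_nt = 192 mm²; R_n = min(0.6F_uA_nv, 0.6F_yA_gv) + U_bs·F_u·A_nt = 569.7 kN → 427 kN.
Bolt shear governs: 158 kN.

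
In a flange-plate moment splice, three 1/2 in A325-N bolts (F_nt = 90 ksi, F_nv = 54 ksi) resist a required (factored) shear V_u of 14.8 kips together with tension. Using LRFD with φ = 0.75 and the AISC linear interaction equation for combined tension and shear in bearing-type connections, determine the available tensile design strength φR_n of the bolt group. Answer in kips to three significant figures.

A_b = π·0.5²/4 = 0.1963 in²; f_rv = 14.8 / (3 × 0.1963) = 25.13 ksi.
F'_nt = 1.3 F_nt − (F_nt / φF_nv) f_rv = 1.3·90 − (90/(0.75·54))·25.13 = 61.17 ksi, capped at F_nt → F'_nt = 61.17 ksi.
R_n = F'_nt · A_b · n = 61.17 × 0.1963 × 3 = 36.03 kips.
Design strength φR_n = 0.75 × 36.03 = 27 kips.

27 kips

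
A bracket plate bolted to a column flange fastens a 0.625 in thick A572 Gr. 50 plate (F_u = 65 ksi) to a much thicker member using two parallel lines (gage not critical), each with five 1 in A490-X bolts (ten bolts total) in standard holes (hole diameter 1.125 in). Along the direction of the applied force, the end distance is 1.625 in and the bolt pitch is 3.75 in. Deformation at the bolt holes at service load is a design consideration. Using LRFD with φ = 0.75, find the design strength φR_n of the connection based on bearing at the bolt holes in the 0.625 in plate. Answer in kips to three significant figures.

Per bolt r_n = 1.2 l_c t F_u ≤ 2.4 d t F_u; upper limit = 2.4 × 1 × 0.625 × 65 = 97.5 kips.
Edge bolt: l_c = 1.625 − 1.125/2 = 1.062 in → 1.2 × 1.062 × 0.625 × 65 = 51.8 → r_n = 51.8 kips.
Interior bolts: l_c = 3.75 − 1.125 = 2.625 in → 1.2 × 2.625 × 0.625 × 65 = 128 → r_n = 97.5 kips.
R_n = 2 × 51.8 + 8 × 97.5 = 883.6 kips.
Design strength φR_n = 0.75 × 883.6 = 663 kips.

663 kips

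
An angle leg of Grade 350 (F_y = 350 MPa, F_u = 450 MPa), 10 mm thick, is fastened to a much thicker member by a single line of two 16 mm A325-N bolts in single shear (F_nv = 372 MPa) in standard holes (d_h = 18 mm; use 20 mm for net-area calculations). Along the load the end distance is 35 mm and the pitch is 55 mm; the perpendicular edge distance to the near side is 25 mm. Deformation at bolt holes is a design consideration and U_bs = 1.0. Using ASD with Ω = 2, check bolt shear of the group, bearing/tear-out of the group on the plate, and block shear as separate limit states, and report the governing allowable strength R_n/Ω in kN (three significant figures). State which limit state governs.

Bolt shear: A_b = π·16²/4 = 201.1 mm²; R_n = 372 × 201.1 × 2 × 1 / 1000 = 149.6 kN → 149.6 / 2 = 74.8 kN.
Bearing: edge l_c = 26, r_n = 140.4 kN; interior l_c = 37, r_n = 172.8 kN; R_n = 140.4 + 1·172.8 = 313.2 kN → 157 kN.
Block shear: A_gv = 900, A_nv = 600, A_nt = 150 mm²; R_n = min(0.6F_uA_nv, 0.6F_yA_gv) + U_bs·F_u·A_nt = 229.5 kN → 115 kN.
Bolt shear governs: 74.8 kN.

74.8 kN (bolt shear governs)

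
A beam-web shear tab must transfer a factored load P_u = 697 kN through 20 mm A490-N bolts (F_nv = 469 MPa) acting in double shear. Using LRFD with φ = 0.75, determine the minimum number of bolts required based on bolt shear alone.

A_b = π·20²/4 = 314.2 mm².
Per-bolt design strength φR_n = 0.75 × 469 × 314.2 × 2 / 1000 = 221 kN.
n ≥ 697 / 221 = 3.154 → use 4 bolts.

4 bolts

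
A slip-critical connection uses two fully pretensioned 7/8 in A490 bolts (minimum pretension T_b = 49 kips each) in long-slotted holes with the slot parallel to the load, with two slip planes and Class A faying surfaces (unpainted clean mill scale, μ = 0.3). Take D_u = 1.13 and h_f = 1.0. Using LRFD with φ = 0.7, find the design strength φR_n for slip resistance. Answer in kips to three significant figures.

46.5 kips

R_n = μ · D_u · h_f · T_b · n_s · n_b = 0.3 × 1.13 × 1.0 × 49 × 2 × 2 = 66.44 kips.
Design strength φR_n = 0.7 × 66.44 = 46.5 kips.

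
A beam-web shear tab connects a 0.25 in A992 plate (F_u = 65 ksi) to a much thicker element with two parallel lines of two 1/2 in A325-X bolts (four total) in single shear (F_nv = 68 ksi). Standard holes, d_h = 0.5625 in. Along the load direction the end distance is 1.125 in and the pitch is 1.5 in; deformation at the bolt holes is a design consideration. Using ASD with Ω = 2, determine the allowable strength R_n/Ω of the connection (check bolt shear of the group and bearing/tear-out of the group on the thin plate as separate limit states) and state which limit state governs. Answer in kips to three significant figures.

26.7 kips (bolt shear governs)

Bolt shear: A_b = π·0.5²/4 = 0.1963 in²; R_n = 68 × 0.1963 × 4 × 1 = 53.41 kips → 53.41 / 2 = 26.7 kips.
Bearing (1.2 l_c t F_u ≤ 2.4 d t F_u): upper limit = 2.4·0.5·0.25·65 = 19.5 kips.
  Edge l_c = 1.125 − 0.5625/2 = 0.8438 → r_n = 16.45 kips; interior l_c = 1.5 − 0.5625 = 0.9375 → r_n = 18.28 kips.
  R_n,bearing = 2·16.45 + 2·18.28 = 69.47 kips → 69.47 / 2 = 34.7 kips.
Bolt shear governs: 26.7 kips.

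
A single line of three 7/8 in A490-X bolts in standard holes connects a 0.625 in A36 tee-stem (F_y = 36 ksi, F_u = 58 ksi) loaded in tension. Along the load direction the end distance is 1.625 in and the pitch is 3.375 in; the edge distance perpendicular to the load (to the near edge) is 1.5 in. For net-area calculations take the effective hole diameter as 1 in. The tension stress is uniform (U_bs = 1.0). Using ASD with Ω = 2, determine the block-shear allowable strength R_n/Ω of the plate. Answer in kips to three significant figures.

74.7 kips

Shear plane L_v = 1.625 + 2·3.375 = 8.375 in; A_gv = 8.375 × 0.625 = 5.234 in².
A_nv = (8.375 − 2.5·1) × 0.625 = 3.672 in².
A_nt = (1.5 − 0.5·1) × 0.625 = 0.625 in².
0.6 F_u A_nv = 127.8 kips; 0.6 F_y A_gv = 113.1 kips → shear yielding governs the shear term.
R_n = 113.1 + 1.0 × 58 × 0.625 = 149.3 kips.
Allowable strength R_n/Ω = 149.3 / 2 = 74.7 kips.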